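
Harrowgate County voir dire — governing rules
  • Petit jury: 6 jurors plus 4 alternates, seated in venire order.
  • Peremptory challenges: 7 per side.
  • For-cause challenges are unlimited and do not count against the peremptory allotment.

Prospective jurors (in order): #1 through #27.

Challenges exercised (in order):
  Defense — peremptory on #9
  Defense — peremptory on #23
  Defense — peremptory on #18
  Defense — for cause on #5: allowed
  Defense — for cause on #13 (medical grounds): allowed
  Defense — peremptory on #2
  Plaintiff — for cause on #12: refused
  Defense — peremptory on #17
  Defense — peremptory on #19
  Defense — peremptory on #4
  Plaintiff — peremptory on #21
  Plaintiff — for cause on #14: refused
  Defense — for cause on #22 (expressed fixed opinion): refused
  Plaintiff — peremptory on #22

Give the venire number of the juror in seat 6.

10

Removed: #2, #4, #5, #9, #13, #17, #18, #19, #21, #22, #23. (#12, #14 stay — for-cause denied.)
Seating in order: seats 1–6 → #1, #3, #6, #7, #8, #10; alternates → #11, #12, #14, #15.
So seat 6 is #10.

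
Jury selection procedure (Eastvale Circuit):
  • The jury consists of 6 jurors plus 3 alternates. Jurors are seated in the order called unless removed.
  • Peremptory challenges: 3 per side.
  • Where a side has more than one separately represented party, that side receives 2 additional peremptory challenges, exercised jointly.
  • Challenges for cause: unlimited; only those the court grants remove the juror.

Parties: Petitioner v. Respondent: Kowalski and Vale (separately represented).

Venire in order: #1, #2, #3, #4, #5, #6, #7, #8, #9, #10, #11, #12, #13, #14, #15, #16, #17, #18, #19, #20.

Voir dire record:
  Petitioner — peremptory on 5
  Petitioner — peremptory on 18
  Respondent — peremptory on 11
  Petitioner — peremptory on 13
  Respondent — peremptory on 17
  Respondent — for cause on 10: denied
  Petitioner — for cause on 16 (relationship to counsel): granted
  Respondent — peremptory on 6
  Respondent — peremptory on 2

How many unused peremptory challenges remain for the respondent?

1

Respondent allotment: 3 base + 2 multi-party = 5.
Respondent peremptories used: #11, #17, #6, #2 — 4 (the for-cause on #10 doesn't count).
Remaining: 5 − 4 = 1.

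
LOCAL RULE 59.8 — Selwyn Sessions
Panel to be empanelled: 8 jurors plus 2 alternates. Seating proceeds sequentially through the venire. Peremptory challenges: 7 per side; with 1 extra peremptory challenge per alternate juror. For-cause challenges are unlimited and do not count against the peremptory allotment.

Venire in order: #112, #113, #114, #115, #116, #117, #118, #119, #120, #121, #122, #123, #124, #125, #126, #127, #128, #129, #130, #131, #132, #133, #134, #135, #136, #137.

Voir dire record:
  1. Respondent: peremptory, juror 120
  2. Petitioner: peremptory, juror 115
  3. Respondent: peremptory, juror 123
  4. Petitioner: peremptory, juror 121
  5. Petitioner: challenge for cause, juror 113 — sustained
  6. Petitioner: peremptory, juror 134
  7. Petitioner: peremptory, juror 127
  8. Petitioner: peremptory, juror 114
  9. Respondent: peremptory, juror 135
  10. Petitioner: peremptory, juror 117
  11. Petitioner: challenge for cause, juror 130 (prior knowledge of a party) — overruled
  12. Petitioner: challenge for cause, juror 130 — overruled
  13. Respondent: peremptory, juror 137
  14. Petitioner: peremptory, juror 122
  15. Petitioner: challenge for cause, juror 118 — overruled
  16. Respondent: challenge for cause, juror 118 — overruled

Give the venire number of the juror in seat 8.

128

Removed: #113, #114, #115, #117, #120, #121, #122, #123, #127, #134, #135, #137. (#118, #130 stay — for-cause denied.)
Filling seats in venire order through position 8: #112, #116, #118, #119, #124, #125, #126, #128.
So seat 8 is #128.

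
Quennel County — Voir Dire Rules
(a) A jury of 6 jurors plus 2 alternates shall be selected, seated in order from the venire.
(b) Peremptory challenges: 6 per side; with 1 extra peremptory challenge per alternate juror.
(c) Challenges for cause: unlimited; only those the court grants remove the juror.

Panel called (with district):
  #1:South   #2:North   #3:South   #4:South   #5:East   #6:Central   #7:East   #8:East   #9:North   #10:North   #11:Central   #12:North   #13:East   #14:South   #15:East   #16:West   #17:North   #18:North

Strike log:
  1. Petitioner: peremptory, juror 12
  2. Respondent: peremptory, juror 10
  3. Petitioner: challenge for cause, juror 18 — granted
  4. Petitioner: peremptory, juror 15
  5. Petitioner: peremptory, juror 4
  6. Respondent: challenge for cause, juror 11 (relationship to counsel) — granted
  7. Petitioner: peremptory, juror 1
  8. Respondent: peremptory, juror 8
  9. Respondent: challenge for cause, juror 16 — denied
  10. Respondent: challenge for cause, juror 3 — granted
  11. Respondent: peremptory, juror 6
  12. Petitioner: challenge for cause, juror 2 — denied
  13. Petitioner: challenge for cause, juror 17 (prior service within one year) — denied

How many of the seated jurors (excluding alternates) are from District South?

1

Removed: #1, #3, #4, #6, #8, #10, #11, #12, #15, #18.
Seated jurors 1–6: #2, #5, #7, #9, #13, #14 (alternates #16, #17 not counted).
Of those, in District South: #14 → 1.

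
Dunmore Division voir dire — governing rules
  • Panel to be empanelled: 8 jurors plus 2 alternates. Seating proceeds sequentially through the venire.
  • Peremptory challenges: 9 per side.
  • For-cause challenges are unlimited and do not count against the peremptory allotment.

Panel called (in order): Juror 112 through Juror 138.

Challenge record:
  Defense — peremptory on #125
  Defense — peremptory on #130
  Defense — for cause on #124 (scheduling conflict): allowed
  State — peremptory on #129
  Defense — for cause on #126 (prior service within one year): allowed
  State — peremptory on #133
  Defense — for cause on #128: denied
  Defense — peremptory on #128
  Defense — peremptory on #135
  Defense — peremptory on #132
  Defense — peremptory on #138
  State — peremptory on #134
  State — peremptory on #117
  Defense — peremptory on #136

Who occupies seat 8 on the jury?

Removed: #117, #124, #125, #126, #128, #129, #130, #132, #133, #134, #135, #136, #138.
Seating in order: seats 1–8 → #112, #113, #114, #115, #116, #118, #119, #120; alternates → #121, #122.
So seat 8 is #120.

120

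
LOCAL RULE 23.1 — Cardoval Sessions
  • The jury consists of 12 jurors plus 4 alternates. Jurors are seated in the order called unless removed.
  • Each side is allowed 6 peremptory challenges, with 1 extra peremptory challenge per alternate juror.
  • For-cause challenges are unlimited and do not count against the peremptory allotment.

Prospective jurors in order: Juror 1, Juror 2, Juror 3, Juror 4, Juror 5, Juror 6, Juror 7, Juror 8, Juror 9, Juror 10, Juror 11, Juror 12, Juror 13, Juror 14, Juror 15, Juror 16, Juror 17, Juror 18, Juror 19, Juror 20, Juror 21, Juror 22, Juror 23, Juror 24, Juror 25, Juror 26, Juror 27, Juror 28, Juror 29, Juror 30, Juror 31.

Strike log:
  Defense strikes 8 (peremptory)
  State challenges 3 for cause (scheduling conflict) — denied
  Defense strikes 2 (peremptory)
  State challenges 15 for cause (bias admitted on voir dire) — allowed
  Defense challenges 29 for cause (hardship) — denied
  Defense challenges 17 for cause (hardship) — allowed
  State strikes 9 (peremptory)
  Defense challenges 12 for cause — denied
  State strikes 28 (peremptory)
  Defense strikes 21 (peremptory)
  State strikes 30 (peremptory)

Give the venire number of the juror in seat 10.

13

Removed: #2, #8, #9, #15, #17, #21, #28, #30. (#3, #12, #29 stay — for-cause denied.)
Seating in order: seats 1–12 → #1, #3, #4, #5, #6, #7, #10, #11, #12, #13, #14, #16; alternates → #18, #19, #20, #22.
So seat 10 is #13.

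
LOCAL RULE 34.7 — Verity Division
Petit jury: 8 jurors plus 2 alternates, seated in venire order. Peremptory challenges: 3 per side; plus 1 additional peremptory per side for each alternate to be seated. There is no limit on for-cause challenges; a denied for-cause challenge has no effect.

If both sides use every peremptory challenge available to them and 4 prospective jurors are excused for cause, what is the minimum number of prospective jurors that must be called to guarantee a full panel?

Seats to fill: 8 + 2 alternates = 10.
Peremptories: 3 + 1×2 = 5 per side × 2 sides = 10.
For-cause removals: 4.
Minimum venire: 10 + 10 + 4 = 24.

24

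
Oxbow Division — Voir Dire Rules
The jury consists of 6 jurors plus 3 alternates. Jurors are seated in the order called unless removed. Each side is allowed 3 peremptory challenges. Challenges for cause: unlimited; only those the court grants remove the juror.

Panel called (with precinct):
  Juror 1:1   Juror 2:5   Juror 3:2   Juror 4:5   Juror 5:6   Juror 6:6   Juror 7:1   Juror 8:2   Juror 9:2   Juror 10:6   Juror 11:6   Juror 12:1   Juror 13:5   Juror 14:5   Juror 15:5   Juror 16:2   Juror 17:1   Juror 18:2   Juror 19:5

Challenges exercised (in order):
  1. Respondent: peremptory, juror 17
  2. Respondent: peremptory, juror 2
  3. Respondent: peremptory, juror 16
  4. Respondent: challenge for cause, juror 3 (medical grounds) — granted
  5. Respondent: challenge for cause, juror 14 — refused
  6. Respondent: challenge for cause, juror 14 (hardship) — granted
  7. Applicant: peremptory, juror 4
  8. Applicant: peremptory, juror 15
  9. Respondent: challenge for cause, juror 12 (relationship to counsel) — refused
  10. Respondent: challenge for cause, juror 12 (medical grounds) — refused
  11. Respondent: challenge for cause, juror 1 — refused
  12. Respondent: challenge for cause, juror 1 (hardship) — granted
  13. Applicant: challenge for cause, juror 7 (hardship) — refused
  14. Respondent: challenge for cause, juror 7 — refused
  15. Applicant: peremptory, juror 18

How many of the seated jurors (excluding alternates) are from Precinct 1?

1

Removed: #1, #2, #3, #4, #14, #15, #16, #17, #18.
Seated jurors 1–6: #5, #6, #7, #8, #9, #10 (alternates #11, #12, #13 not counted).
Of those, in Precinct 1: #7 → 1.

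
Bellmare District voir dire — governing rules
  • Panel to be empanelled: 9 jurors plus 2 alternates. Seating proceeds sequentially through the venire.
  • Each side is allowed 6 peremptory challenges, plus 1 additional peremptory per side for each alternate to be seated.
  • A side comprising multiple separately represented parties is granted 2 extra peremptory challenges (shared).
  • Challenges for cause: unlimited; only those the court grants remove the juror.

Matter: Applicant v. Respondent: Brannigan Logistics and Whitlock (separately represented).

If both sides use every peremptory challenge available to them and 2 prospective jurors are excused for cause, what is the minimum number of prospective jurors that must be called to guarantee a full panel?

31

Seats to fill: 9 + 2 alternates = 11.
Peremptories — Applicant: 6 + 1×2 = 8; Respondent: 6 + 1×2 + 2 = 10; total 18.
For-cause removals: 2.
Minimum venire: 11 + 18 + 2 = 31.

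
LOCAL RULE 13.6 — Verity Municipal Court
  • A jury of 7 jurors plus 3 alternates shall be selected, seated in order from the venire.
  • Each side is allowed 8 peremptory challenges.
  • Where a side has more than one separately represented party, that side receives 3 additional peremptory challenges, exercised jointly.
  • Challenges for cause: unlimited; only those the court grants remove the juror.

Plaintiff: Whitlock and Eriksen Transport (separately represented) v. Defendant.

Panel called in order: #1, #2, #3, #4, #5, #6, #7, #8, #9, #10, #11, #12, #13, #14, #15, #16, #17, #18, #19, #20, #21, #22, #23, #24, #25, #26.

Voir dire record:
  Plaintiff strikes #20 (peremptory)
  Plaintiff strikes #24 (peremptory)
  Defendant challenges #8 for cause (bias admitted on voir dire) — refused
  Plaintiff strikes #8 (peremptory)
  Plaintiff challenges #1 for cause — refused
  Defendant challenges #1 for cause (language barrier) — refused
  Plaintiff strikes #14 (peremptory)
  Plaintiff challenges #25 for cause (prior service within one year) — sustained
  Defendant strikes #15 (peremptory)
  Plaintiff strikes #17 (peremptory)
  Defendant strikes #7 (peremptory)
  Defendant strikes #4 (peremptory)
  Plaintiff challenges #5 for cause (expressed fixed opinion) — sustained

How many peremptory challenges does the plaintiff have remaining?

6

Plaintiff allotment: 8 base + 3 multi-party = 11.
Plaintiff peremptories used: #20, #24, #8, #14, #17 — 5 (for-cause on #1, #25, #5 don't count).
Remaining: 11 − 5 = 6.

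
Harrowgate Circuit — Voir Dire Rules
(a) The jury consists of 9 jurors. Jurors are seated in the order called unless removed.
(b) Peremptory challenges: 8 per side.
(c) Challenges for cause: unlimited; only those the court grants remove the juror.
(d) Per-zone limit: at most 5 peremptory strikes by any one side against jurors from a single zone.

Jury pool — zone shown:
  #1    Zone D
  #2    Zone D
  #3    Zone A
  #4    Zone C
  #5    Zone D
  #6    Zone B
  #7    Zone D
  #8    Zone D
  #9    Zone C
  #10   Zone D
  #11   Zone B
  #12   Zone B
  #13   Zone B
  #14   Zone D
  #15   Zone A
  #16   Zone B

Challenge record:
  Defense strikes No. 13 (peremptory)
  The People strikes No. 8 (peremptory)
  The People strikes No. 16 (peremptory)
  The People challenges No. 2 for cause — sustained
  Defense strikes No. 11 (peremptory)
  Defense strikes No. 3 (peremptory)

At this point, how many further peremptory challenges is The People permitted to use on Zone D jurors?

4

The People peremptories so far: #8, #16 — 2 of 8 used, 6 left overall.
Against Zone D: #8 — 1 used; per-zone cap 5 leaves 4.
Binding limit: min(6, 4) = 4.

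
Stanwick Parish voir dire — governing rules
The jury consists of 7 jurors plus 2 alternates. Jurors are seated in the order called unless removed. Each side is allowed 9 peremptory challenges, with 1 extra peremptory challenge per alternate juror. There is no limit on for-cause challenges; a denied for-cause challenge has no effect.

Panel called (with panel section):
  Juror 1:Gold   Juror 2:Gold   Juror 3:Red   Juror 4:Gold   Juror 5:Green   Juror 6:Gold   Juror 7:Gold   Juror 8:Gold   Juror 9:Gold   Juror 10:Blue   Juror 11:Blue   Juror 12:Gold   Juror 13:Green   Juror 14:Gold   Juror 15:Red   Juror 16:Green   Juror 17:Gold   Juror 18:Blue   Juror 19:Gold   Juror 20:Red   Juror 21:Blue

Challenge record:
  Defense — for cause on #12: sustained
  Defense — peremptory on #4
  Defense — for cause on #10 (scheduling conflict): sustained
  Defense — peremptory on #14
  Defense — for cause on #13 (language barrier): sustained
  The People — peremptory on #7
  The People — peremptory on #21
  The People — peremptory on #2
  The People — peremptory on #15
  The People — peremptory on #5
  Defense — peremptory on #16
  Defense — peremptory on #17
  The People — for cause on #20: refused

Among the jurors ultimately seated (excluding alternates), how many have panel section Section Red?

1

Removed: #2, #4, #5, #7, #10, #12, #13, #14, #15, #16, #17, #21.
Seated jurors 1–7: #1, #3, #6, #8, #9, #11, #18 (alternates #19, #20 not counted).
Of those, in Section Red: #3 → 1.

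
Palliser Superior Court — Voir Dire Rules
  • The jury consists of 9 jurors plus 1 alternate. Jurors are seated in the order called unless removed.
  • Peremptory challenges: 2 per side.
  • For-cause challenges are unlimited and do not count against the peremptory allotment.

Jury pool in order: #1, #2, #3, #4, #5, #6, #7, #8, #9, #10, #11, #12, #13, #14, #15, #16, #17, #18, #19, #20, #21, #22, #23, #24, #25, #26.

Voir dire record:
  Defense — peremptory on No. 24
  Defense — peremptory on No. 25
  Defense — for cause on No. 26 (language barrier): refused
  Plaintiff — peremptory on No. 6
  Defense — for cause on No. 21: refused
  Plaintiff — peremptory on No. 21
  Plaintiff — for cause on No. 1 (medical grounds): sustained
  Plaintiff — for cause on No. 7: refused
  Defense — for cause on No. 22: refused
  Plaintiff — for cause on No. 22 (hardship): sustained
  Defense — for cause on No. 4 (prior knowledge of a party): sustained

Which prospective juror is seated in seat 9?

12

Removed: #1, #4, #6, #21, #22, #24, #25. (#7, #26 stay — for-cause denied.)
Seating in order: seats 1–9 → #2, #3, #5, #7, #8, #9, #10, #11, #12; alternates → #13.
So seat 9 is #12.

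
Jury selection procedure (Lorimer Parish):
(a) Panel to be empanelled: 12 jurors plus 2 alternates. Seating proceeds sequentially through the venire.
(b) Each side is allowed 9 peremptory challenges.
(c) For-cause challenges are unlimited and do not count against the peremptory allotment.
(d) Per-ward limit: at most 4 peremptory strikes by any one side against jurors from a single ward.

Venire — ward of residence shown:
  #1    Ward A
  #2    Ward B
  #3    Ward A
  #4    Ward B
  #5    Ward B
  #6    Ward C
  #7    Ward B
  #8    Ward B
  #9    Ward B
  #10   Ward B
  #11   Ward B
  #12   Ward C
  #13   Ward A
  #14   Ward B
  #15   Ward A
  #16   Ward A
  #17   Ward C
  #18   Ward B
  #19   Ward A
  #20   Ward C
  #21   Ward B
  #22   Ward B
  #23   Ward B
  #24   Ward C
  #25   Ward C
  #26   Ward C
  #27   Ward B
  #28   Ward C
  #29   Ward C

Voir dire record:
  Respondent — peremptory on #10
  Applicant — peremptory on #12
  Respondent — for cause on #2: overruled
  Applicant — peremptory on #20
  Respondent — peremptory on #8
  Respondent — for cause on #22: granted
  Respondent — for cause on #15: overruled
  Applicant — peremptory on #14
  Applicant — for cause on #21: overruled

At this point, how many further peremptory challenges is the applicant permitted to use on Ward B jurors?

Applicant peremptories so far: #12, #20, #14 — 3 of 9 used, 6 left overall.
Against Ward B: #14 — 1 used; per-ward cap 4 leaves 3.
Binding limit: min(6, 3) = 3.

3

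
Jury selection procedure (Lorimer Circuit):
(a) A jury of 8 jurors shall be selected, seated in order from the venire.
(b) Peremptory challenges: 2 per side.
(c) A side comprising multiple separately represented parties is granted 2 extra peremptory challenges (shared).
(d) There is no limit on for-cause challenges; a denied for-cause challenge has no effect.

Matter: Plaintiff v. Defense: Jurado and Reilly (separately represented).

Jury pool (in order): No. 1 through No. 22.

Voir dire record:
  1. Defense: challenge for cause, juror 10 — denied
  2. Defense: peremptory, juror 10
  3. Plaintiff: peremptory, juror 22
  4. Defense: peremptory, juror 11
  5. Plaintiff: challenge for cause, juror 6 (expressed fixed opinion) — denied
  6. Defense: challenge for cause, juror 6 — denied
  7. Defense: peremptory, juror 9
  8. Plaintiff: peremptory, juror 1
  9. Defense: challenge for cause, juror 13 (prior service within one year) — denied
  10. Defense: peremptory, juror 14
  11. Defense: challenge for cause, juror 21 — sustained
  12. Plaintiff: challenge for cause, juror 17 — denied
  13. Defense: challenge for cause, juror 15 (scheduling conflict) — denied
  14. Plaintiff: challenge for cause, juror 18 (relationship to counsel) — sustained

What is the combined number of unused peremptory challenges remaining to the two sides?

0

Plaintiff allotment: 2. Defense allotment: 2 base + 2 multi-party = 4.
Plaintiff peremptories used: #22, #1 — 2 (for-cause on #6, #17, #18 don't count).
Defense peremptories used: #10, #11, #9, #14 — 4 (for-cause on #10, #6, #13, #21, #15 don't count).
Remaining: (2 − 2) + (4 − 4) = 0.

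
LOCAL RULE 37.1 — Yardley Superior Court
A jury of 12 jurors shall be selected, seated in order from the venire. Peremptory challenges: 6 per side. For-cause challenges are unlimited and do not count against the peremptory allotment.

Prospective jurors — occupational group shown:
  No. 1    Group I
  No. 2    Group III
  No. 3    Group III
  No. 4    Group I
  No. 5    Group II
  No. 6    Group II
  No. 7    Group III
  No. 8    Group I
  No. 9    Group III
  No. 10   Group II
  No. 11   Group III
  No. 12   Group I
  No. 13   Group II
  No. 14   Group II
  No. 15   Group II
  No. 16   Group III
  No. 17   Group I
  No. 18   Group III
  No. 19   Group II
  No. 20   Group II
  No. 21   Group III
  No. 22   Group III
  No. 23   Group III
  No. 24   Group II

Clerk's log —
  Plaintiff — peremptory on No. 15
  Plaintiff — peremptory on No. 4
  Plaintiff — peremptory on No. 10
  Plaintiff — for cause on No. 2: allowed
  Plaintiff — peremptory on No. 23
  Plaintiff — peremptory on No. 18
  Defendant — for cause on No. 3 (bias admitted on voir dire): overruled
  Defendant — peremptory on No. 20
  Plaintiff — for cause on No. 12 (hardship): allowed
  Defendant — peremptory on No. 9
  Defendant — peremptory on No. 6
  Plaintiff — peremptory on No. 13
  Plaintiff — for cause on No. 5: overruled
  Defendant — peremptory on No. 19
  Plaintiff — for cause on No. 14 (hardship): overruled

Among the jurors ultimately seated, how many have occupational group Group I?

3

Removed: #2, #4, #6, #9, #10, #12, #13, #15, #18, #19, #20, #23.
Seated jurors 1–12: #1, #3, #5, #7, #8, #11, #14, #16, #17, #21, #22, #24.
Of those, in Group I: #1, #8, #17 → 3.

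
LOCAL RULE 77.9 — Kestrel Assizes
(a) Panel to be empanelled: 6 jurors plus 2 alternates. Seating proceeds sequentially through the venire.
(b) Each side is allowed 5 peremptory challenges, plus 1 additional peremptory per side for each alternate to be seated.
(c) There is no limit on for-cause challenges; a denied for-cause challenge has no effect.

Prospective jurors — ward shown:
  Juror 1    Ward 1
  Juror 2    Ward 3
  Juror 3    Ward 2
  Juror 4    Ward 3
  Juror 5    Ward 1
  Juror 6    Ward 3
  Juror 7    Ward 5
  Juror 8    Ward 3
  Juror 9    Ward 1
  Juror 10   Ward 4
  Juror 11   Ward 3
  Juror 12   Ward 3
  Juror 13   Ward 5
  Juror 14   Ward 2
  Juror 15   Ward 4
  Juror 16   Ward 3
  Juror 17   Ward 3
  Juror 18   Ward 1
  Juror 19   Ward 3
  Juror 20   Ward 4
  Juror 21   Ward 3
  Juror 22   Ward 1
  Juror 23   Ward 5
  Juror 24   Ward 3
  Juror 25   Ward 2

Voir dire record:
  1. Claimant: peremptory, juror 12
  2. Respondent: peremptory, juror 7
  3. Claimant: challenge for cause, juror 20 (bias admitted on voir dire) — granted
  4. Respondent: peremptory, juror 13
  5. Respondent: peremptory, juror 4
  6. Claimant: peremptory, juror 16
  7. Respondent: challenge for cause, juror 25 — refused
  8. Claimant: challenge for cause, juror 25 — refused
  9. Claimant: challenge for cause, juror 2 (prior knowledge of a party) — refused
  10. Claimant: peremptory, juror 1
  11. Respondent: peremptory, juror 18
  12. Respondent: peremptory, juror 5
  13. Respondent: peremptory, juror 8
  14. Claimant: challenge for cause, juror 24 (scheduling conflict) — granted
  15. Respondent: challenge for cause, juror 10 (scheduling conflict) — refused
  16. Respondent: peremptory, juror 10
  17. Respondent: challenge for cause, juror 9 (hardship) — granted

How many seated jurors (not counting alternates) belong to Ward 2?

2

Removed: #1, #4, #5, #7, #8, #9, #10, #12, #13, #16, #18, #20, #24.
Seated jurors 1–6: #2, #3, #6, #11, #14, #15 (alternates #17, #19 not counted).
Of those, in Ward 2: #3, #14 → 2.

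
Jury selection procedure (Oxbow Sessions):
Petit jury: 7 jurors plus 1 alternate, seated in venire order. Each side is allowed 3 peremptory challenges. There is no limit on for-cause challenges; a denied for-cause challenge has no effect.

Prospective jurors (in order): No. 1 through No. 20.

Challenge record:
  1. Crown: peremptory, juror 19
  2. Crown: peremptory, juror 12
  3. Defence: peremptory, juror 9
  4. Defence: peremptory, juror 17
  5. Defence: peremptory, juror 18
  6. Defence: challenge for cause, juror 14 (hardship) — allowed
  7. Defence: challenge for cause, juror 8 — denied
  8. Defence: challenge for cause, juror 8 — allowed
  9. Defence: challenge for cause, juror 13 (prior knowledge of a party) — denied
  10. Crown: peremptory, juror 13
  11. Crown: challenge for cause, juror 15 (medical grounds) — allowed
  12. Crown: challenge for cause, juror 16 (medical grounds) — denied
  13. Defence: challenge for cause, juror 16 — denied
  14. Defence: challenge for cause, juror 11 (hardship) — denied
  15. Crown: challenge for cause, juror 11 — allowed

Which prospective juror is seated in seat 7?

Removed: #8, #9, #11, #12, #13, #14, #15, #17, #18, #19. (#16 stays — for-cause denied.)
Seating in order: seats 1–7 → #1, #2, #3, #4, #5, #6, #7; alternates → #10.
So seat 7 is #7.

7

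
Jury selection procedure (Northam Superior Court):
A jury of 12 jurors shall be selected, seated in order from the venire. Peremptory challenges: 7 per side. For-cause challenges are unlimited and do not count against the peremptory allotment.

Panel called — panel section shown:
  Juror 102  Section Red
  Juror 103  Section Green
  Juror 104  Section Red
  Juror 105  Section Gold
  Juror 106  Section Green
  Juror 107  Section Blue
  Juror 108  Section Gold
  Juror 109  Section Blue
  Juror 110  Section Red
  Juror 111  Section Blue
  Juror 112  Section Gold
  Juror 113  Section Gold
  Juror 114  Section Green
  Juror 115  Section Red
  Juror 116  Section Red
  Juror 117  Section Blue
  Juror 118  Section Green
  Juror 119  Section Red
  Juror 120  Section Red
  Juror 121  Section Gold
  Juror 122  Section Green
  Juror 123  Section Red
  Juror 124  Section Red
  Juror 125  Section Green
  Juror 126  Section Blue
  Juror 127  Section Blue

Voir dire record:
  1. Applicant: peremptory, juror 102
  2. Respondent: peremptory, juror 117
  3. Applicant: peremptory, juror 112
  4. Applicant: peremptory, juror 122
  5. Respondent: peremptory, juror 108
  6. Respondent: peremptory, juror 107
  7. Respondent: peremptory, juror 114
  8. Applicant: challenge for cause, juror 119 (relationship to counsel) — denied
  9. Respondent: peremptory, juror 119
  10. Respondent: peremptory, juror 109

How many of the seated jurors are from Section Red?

5

Removed: #102, #107, #108, #109, #112, #114, #117, #119, #122.
Seated jurors 1–12: #103, #104, #105, #106, #110, #111, #113, #115, #116, #118, #120, #121.
Of those, in Section Red: #104, #110, #115, #116, #120 → 5.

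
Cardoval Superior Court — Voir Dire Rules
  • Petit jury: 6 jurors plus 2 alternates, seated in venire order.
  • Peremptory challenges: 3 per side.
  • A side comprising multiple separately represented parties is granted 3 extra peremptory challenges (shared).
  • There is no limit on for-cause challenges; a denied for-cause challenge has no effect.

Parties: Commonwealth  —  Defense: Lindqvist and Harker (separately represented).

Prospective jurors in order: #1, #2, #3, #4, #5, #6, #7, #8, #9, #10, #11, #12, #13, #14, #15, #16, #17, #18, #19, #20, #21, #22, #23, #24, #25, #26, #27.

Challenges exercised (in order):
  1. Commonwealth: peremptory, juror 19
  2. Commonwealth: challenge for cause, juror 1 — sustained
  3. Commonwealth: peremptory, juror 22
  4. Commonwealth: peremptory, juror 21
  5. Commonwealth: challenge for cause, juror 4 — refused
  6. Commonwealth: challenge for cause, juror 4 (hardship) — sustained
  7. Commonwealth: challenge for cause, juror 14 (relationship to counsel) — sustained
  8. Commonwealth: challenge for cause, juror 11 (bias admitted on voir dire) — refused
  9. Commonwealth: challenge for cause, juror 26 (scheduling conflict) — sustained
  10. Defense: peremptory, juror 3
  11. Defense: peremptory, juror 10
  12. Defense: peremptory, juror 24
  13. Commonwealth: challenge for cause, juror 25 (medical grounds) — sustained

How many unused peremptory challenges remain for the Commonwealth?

0

Commonwealth allotment: 3.
Commonwealth peremptories used: #19, #22, #21 — 3 (for-cause on #1, #4, #4, #14, #11, #26, #25 don't count).
Remaining: 3 − 3 = 0.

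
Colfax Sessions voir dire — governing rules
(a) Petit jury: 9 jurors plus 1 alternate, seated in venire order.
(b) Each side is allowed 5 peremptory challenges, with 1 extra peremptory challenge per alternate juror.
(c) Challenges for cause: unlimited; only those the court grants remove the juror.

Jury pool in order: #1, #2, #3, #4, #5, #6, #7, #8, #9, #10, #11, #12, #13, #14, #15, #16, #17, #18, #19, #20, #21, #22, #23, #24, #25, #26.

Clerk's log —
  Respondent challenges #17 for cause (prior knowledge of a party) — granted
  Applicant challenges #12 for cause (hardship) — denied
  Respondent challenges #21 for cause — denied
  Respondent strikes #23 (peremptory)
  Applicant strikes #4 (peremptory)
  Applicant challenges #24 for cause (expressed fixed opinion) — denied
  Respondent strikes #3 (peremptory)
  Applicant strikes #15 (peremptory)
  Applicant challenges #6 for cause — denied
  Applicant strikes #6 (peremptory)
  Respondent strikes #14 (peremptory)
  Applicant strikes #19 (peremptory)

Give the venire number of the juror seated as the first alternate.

13

Removed: #3, #4, #6, #14, #15, #17, #19, #23. (#12, #21, #24 stay — for-cause denied.)
Filling seats in venire order through position 10: #1, #2, #5, #7, #8, #9, #10, #11, #12, #13.
So alternate 1 is #13.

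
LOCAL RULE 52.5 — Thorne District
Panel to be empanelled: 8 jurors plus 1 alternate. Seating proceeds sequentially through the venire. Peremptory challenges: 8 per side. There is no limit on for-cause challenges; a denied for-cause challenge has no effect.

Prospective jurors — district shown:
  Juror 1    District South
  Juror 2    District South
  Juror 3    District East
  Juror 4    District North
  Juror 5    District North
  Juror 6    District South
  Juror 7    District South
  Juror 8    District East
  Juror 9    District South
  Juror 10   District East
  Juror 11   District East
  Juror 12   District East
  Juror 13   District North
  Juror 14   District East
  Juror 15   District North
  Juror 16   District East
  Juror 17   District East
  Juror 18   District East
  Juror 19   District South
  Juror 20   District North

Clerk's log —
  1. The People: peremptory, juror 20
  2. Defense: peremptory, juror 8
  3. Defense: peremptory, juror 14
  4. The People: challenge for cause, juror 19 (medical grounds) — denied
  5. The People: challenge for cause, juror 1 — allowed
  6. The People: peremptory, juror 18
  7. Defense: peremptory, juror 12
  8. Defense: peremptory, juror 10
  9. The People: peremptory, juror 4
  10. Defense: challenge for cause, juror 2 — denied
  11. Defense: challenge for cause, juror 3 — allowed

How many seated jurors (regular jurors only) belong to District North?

Removed: #1, #3, #4, #8, #10, #12, #14, #18, #20.
Seated jurors 1–8: #2, #5, #6, #7, #9, #11, #13, #15 (alternates #16 not counted).
Of those, in District North: #5, #13, #15 → 3.

3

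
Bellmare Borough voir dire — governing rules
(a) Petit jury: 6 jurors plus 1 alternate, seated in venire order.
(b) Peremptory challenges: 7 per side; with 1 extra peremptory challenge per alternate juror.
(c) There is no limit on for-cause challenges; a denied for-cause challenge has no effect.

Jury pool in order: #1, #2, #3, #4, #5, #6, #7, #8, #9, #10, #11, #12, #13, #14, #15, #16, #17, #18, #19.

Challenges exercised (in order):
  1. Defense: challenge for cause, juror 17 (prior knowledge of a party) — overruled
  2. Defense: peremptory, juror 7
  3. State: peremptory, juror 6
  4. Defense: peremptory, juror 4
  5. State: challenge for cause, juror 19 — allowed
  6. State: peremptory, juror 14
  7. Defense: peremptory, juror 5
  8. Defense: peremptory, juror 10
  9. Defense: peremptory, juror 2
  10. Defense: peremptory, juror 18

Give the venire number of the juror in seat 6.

Removed: #2, #4, #5, #6, #7, #10, #14, #18, #19. (#17 stays — for-cause denied.)
Filling seats in venire order through position 6: #1, #3, #8, #9, #11, #12.
So seat 6 is #12.

12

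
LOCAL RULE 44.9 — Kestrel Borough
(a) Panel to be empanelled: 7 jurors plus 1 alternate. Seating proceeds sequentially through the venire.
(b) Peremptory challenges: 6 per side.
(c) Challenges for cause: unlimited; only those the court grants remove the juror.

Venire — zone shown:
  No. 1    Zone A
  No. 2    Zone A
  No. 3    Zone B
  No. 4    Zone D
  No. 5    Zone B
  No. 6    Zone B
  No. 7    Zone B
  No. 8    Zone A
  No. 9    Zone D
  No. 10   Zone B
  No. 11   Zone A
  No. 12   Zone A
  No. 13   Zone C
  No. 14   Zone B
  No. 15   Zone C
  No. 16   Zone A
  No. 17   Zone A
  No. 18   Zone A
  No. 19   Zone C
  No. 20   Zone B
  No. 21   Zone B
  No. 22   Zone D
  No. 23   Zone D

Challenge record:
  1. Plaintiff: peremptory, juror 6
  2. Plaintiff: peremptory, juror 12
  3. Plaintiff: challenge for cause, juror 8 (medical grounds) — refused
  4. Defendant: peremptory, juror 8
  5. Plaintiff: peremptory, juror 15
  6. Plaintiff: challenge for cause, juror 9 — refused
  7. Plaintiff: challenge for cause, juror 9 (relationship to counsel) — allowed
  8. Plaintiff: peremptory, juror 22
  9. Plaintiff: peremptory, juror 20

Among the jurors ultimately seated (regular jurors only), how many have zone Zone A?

Removed: #6, #8, #9, #12, #15, #20, #22.
Seated jurors 1–7: #1, #2, #3, #4, #5, #7, #10 (alternates #11 not counted).
Of those, in Zone A: #1, #2 → 2.

2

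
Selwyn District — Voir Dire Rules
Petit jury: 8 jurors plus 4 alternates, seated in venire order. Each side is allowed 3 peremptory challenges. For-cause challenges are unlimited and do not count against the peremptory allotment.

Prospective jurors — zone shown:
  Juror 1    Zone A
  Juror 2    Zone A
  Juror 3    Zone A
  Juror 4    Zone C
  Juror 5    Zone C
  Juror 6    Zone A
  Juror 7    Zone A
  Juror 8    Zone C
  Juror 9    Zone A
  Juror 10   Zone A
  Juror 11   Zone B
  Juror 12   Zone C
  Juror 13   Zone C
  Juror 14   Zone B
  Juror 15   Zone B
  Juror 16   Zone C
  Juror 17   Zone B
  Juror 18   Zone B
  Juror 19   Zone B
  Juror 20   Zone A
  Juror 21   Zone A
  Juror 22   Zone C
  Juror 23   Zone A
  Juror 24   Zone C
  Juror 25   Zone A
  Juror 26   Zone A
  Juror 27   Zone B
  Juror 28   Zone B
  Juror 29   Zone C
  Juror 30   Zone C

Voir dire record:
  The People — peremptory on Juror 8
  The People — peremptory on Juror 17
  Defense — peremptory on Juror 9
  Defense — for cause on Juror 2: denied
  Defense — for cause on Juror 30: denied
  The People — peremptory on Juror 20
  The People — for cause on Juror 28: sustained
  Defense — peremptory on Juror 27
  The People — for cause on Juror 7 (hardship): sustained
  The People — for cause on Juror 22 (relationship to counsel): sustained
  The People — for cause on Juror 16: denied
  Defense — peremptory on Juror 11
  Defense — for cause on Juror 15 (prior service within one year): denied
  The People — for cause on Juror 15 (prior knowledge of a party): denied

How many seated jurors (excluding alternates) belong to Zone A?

5

Removed: #7, #8, #9, #11, #17, #20, #22, #27, #28.
Seated jurors 1–8: #1, #2, #3, #4, #5, #6, #10, #12 (alternates #13, #14, #15, #16 not counted).
Of those, in Zone A: #1, #2, #3, #6, #10 → 5.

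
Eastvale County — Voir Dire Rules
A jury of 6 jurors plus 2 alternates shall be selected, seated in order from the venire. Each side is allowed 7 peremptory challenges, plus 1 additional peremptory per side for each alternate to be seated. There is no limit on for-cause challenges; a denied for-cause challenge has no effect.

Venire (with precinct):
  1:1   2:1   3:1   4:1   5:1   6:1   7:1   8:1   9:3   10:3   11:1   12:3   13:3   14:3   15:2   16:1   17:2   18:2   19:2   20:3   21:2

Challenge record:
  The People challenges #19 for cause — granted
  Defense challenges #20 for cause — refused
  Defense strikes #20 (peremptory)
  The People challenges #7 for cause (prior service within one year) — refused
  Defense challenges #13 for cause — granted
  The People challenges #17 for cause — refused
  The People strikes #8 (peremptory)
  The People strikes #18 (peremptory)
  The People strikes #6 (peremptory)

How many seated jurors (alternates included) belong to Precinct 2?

Removed: #6, #8, #13, #18, #19, #20.
Seated (8 incl. alternates): #1, #2, #3, #4, #5, #7, #9, #10.
None of those are in Precinct 2 → 0.

0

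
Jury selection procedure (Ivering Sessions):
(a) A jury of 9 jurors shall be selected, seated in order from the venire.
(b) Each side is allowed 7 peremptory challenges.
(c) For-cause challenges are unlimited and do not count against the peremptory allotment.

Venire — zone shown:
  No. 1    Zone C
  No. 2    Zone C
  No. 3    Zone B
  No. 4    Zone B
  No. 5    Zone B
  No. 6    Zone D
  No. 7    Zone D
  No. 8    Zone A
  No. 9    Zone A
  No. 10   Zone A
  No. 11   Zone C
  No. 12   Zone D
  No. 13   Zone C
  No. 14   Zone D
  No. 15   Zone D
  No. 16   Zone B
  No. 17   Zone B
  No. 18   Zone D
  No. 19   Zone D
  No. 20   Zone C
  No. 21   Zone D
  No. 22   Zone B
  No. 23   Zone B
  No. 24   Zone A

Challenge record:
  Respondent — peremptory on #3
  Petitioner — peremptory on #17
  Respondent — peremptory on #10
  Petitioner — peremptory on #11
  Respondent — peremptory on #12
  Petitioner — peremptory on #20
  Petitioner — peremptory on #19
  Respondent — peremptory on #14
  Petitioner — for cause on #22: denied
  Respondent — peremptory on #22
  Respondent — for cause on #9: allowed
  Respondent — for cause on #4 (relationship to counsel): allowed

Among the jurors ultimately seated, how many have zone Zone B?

Removed: #3, #4, #9, #10, #11, #12, #14, #17, #19, #20, #22.
Seated jurors 1–9: #1, #2, #5, #6, #7, #8, #13, #15, #16.
Of those, in Zone B: #5, #16 → 2.

2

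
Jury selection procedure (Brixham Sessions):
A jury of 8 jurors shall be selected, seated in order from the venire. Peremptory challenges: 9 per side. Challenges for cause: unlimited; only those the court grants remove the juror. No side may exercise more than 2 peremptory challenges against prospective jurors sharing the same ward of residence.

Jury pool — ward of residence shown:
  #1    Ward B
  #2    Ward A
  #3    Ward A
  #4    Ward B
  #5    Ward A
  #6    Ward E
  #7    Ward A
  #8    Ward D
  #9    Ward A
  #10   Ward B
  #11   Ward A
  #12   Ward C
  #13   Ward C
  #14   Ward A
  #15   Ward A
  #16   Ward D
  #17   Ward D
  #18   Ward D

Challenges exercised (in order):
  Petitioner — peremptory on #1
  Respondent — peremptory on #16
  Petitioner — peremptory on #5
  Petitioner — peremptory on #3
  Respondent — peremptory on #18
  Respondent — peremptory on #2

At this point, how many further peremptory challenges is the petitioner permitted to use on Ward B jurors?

1

Petitioner peremptories so far: #1, #5, #3 — 3 of 9 used, 6 left overall.
Against Ward B: #1 — 1 used; per-ward cap 2 leaves 1.
Binding limit: min(6, 1) = 1.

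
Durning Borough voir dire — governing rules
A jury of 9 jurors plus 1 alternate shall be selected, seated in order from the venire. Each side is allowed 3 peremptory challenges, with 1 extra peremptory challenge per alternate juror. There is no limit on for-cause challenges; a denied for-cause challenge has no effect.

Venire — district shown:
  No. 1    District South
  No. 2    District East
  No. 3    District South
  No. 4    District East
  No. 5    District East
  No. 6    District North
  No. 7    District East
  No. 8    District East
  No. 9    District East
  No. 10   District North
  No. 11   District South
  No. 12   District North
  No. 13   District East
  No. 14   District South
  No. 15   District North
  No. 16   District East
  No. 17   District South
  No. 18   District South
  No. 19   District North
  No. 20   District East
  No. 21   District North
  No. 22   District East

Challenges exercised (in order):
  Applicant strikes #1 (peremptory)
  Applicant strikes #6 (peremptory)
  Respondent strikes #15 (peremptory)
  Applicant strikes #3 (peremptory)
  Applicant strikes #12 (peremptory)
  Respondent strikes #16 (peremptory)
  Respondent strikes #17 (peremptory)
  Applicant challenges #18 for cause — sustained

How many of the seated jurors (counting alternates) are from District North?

Removed: #1, #3, #6, #12, #15, #16, #17, #18.
Seated (10 incl. alternates): #2, #4, #5, #7, #8, #9, #10, #11, #13, #14.
Of those, in District North: #10 → 1.

1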